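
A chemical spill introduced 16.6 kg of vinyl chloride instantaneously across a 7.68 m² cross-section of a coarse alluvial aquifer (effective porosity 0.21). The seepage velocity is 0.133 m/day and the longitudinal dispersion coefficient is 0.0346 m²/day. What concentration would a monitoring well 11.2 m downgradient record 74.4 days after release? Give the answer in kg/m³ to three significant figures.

1.53 kg/m³

For an instantaneous plane source, C(x,t) = M/(n_e·A·√(4πDt)) · exp(−(x−vt)²/(4Dt)), with n_e·A the pore (flow) area.
Plume center vt = 0.133 × 74.4 = 9.8952 m, so the well at 11.2 m is 1.3048 m downgradient of the peak.
√(4πDt) = 5.688 m, giving peak height M/(n_e·A·√(4πDt)) = 16.6/(0.21 × 7.68 × 5.688) = 1.810 kg/m³.
(x−vt)²/(4Dt) = (1.3048)²/(4 × 0.0346 × 74.4) = 0.1653; exp(−0.1653) = 0.8476.
C = 1.810 × 0.8476 = 1.53 kg/m³.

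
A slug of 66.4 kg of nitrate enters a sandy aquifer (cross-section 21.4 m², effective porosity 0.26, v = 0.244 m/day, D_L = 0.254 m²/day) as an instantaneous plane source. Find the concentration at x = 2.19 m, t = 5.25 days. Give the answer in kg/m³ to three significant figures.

2.50 kg/m³

For an instantaneous plane source, C(x,t) = M/(n_e·A·√(4πDt)) · exp(−(x−vt)²/(4Dt)), with n_e·A the pore (flow) area.
Plume center vt = 0.244 × 5.25 = 1.281 m, so the well at 2.19 m is 0.909 m downgradient of the peak.
√(4πDt) = 4.094 m, giving peak height M/(n_e·A·√(4πDt)) = 66.4/(0.26 × 21.4 × 4.094) = 2.915 kg/m³.
(x−vt)²/(4Dt) = (0.909)²/(4 × 0.254 × 5.25) = 0.1549; exp(−0.1549) = 0.8565.
C = 2.915 × 0.8565 = 2.50 kg/m³.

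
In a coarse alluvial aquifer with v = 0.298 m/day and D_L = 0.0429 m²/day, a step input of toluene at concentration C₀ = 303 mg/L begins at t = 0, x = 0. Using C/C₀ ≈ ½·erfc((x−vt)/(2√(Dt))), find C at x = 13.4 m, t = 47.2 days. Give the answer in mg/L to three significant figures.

For a continuous step input, C/C₀ ≈ ½·erfc((x−vt)/(2√(Dt))).
vt = 0.298 × 47.2 = 14.0656 m and 2√(Dt) = 2√(0.0429 × 47.2) = 2.846 m.
Argument (x−vt)/(2√(Dt)) = (13.4 − 14.0656)/2.846 = -0.2339; ½·erfc(-0.2339) = 0.6296.
C = 303 × 0.6296 = 191 mg/L.

191 mg/L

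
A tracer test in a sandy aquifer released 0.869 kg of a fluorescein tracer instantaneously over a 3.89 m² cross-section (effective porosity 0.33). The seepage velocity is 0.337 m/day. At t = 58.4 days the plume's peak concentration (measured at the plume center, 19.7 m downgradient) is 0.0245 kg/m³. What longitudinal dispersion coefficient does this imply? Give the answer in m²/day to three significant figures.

1.04 m²/day

At the plume center C_max = M/(n_e·A·√(4πDt)), so D = M²/(4πt·(n_e·A·C_max)²).
n_e·A·C_max = 0.33 × 3.89 × 0.0245 = 0.03145 kg/m.
D = 0.869²/(4π × 58.4 × 0.03145²) = 1.04 m²/day.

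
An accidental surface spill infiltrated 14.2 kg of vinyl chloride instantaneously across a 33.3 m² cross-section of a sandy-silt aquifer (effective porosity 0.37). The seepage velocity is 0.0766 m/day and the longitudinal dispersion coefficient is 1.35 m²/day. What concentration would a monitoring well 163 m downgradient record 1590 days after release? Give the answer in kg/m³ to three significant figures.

0.00576 kg/m³

For an instantaneous plane source, C(x,t) = M/(n_e·A·√(4πDt)) · exp(−(x−vt)²/(4Dt)), with n_e·A the pore (flow) area.
Plume center vt = 0.0766 × 1590 = 121.794 m, so the well at 163 m is 41.206 m downgradient of the peak.
√(4πDt) = 164.2 m, giving peak height M/(n_e·A·√(4πDt)) = 14.2/(0.37 × 33.3 × 164.2) = 0.007019 kg/m³.
(x−vt)²/(4Dt) = (41.206)²/(4 × 1.35 × 1590) = 0.1978; exp(−0.1978) = 0.8205.
C = 0.007019 × 0.8205 = 0.00576 kg/m³.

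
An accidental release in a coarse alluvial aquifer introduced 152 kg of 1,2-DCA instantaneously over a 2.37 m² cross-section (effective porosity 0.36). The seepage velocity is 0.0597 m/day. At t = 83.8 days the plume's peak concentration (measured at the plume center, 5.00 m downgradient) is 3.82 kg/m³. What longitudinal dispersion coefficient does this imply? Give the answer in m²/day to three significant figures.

2.07 m²/day

At the plume center C_max = M/(n_e·A·√(4πDt)), so D = M²/(4πt·(n_e·A·C_max)²).
n_e·A·C_max = 0.36 × 2.37 × 3.82 = 3.259 kg/m.
D = 152²/(4π × 83.8 × 3.259²) = 2.07 m²/day.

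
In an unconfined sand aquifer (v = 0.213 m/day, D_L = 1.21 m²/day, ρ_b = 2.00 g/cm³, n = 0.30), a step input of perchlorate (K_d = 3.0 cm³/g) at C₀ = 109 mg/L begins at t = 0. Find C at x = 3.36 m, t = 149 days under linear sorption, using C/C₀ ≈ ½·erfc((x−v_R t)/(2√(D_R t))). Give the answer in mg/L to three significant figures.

Retardation factor R = 1 + ρ_b·K_d/n = 1 + 2.00 × 3.0/0.30 = 21.00.
Sorption retards both mechanisms: v_R = v/R = 0.01014 m/day, D_R = D/R = 0.05762 m²/day.
v_R·t = 0.01014 × 149 = 1.51086 m; 2√(D_R t) = 5.860 m; argument = (3.36 − 1.51086)/5.860 = 0.3156.
C = C₀ × ½·erfc(0.3156) = 109 × 0.3277 = 35.7 mg/L.

35.7 mg/L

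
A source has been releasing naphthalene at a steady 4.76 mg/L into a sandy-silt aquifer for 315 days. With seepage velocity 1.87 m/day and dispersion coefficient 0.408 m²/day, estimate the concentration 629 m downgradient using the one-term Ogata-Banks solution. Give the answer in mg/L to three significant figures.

0.0302 mg/L

For a continuous step input, C/C₀ ≈ ½·erfc((x−vt)/(2√(Dt))).
vt = 1.87 × 315 = 589.05 m and 2√(Dt) = 2√(0.408 × 315) = 22.67 m.
Argument (x−vt)/(2√(Dt)) = (629 − 589.05)/22.67 = 1.762; ½·erfc(1.762) = 0.006354.
C = 4.76 × 0.006354 = 0.0302 mg/L.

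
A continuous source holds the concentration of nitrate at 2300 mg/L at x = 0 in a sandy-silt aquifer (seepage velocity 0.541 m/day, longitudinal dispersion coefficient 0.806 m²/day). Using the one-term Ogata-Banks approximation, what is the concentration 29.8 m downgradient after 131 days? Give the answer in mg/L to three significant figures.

For a continuous step input, C/C₀ ≈ ½·erfc((x−vt)/(2√(Dt))).
vt = 0.541 × 131 = 70.871 m and 2√(Dt) = 2√(0.806 × 131) = 20.55 m.
Argument (x−vt)/(2√(Dt)) = (29.8 − 70.871)/20.55 = -1.999; ½·erfc(-1.999) = 0.9977.
C = 2300 × 0.9977 = 2290 mg/L.

2290 mg/L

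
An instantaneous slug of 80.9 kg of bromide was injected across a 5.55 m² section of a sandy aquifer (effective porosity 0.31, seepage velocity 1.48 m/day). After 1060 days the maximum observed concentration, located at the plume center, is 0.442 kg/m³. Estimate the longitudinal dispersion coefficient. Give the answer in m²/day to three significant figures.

At the plume center C_max = M/(n_e·A·√(4πDt)), so D = M²/(4πt·(n_e·A·C_max)²).
n_e·A·C_max = 0.31 × 5.55 × 0.442 = 0.7605 kg/m.
D = 80.9²/(4π × 1060 × 0.7605²) = 0.850 m²/day.

0.850 m²/day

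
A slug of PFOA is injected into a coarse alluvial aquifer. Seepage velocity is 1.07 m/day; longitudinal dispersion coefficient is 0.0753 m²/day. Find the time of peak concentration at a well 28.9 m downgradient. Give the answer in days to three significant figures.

26.9 days

For the 1D instantaneous-source solution, setting ∂C/∂t = 0 at fixed x gives v²t² + 2Dt − x² = 0, so t = (√(D² + v²x²) − D)/v².
√(D² + v²x²) = √(0.0753² + 1.07² × 28.9²) = 30.92; v² = 1.1449.
t = (30.92 − 0.0753)/1.1449 = 26.9 days (vs. the pure-advection estimate x/v = 27.0 d).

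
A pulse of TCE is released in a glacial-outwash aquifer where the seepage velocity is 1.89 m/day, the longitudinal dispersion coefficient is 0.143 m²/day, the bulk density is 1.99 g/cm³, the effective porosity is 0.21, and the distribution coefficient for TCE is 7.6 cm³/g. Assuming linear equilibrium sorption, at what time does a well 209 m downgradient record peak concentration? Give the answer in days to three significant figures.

Retardation factor R = 1 + ρ_b·K_d/n = 1 + 1.99 × 7.6/0.21 = 73.02.
Sorption retards both mechanisms: v_R = v/R = 0.02588 m/day, D_R = D/R = 0.001958 m²/day.
Peak time from v_R²t² + 2D_R t − x² = 0: t = (√(D_R² + v_R²x²) − D_R)/v_R².
√(D_R² + v_R²x²) = √(0.001958² + 0.02588² × 209²) = 5.409; v_R² = 0.0006698.
t = (5.409 − 0.001958)/0.0006698 = 8070 days.

8070 days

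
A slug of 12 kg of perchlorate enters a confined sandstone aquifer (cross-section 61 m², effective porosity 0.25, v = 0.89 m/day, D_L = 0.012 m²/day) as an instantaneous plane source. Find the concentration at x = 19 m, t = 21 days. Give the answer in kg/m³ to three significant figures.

For an instantaneous plane source, C(x,t) = M/(n_e·A·√(4πDt)) · exp(−(x−vt)²/(4Dt)), with n_e·A the pore (flow) area.
Plume center vt = 0.89 × 21 = 18.69 m, so the well at 19 m is 0.31 m downgradient of the peak.
√(4πDt) = 1.780 m, giving peak height M/(n_e·A·√(4πDt)) = 12/(0.25 × 61 × 1.780) = 0.4421 kg/m³.
(x−vt)²/(4Dt) = (0.31)²/(4 × 0.012 × 21) = 0.09534; exp(−0.09534) = 0.9091.
C = 0.4421 × 0.9091 = 0.402 kg/m³.

0.402 kg/m³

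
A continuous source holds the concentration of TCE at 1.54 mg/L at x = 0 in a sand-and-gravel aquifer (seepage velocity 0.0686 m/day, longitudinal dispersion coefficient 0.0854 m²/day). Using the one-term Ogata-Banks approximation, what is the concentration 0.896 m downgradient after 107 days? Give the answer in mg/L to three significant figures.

For a continuous step input, C/C₀ ≈ ½·erfc((x−vt)/(2√(Dt))).
vt = 0.0686 × 107 = 7.3402 m and 2√(Dt) = 2√(0.0854 × 107) = 6.046 m.
Argument (x−vt)/(2√(Dt)) = (0.896 − 7.3402)/6.046 = -1.066; ½·erfc(-1.066) = 0.9342.
C = 1.54 × 0.9342 = 1.44 mg/L.

1.44 mg/L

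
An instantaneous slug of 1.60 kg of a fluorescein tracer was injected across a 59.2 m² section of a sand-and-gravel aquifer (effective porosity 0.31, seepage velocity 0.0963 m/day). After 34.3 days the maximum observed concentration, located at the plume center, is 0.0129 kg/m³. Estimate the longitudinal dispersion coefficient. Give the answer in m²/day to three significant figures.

At the plume center C_max = M/(n_e·A·√(4πDt)), so D = M²/(4πt·(n_e·A·C_max)²).
n_e·A·C_max = 0.31 × 59.2 × 0.0129 = 0.2367 kg/m.
D = 1.60²/(4π × 34.3 × 0.2367²) = 0.106 m²/day.

0.106 m²/day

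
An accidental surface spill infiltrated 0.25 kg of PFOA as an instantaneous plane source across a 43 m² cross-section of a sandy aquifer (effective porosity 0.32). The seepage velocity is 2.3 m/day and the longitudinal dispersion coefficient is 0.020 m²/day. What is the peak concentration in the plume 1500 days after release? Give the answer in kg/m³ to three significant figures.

0.000936 kg/m³

The peak of an instantaneous 1D plume sits at x = vt; there the Gaussian factor is 1 and C_max = M/(n_e·A·√(4πDt)), where n_e·A is the pore area the mass is dissolved in.
√(4πDt) = √(4π × 0.020 × 1500) = 19.42 m, so C_max = 0.25/(0.32 × 43 × 19.42) = 0.000936 kg/m³.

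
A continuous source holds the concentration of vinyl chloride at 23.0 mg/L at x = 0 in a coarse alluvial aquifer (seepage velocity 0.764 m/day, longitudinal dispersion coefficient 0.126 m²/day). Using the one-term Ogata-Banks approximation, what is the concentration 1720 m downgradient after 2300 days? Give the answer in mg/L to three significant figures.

For a continuous step input, C/C₀ ≈ ½·erfc((x−vt)/(2√(Dt))).
vt = 0.764 × 2300 = 1757.2 m and 2√(Dt) = 2√(0.126 × 2300) = 34.05 m.
Argument (x−vt)/(2√(Dt)) = (1720 − 1757.2)/34.05 = -1.093; ½·erfc(-1.093) = 0.9389.
C = 23.0 × 0.9389 = 21.6 mg/L.

21.6 mg/L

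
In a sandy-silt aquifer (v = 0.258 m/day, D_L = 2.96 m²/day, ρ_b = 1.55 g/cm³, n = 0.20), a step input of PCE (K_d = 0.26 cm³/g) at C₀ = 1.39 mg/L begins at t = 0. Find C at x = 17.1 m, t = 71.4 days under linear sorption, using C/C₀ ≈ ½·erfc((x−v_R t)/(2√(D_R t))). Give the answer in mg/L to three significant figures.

Retardation factor R = 1 + ρ_b·K_d/n = 1 + 1.55 × 0.26/0.20 = 3.015.
Sorption retards both mechanisms: v_R = v/R = 0.08557 m/day, D_R = D/R = 0.9818 m²/day.
v_R·t = 0.08557 × 71.4 = 6.109698 m; 2√(D_R t) = 16.75 m; argument = (17.1 − 6.109698)/16.75 = 0.6561.
C = C₀ × ½·erfc(0.6561) = 1.39 × 0.1767 = 0.246 mg/L.

0.246 mg/L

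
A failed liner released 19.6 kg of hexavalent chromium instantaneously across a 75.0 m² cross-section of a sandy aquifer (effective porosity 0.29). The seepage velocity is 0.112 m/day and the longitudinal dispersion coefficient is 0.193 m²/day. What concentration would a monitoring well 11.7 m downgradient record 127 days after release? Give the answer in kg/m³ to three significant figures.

For an instantaneous plane source, C(x,t) = M/(n_e·A·√(4πDt)) · exp(−(x−vt)²/(4Dt)), with n_e·A the pore (flow) area.
Plume center vt = 0.112 × 127 = 14.224 m, so the well at 11.7 m is 2.524 m upgradient of the peak.
√(4πDt) = 17.55 m, giving peak height M/(n_e·A·√(4πDt)) = 19.6/(0.29 × 75.0 × 17.55) = 0.05135 kg/m³.
(x−vt)²/(4Dt) = (-2.524)²/(4 × 0.193 × 127) = 0.06498; exp(−0.06498) = 0.9371.
C = 0.05135 × 0.9371 = 0.0481 kg/m³.

0.0481 kg/m³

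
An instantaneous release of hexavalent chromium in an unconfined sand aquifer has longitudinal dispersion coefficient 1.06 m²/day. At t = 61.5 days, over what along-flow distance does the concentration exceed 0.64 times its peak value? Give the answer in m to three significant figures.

The plume is Gaussian with σ = √(2Dt) = √(2 × 1.06 × 61.5) = 11.42 m.
C/C_peak = exp(−Δx²/(2σ²)) = 0.64 ⇒ Δx = σ·√(−2 ln 0.64) = 11.42 × 0.9448 = 10.79 m.
Width = 2Δx = 21.6 m.

21.6 m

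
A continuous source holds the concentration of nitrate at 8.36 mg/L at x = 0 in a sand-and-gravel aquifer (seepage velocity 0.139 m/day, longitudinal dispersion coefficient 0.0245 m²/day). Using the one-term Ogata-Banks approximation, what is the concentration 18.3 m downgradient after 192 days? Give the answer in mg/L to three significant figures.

For a continuous step input, C/C₀ ≈ ½·erfc((x−vt)/(2√(Dt))).
vt = 0.139 × 192 = 26.688 m and 2√(Dt) = 2√(0.0245 × 192) = 4.338 m.
Argument (x−vt)/(2√(Dt)) = (18.3 − 26.688)/4.338 = -1.934; ½·erfc(-1.934) = 0.9969.
C = 8.36 × 0.9969 = 8.33 mg/L.

8.33 mg/L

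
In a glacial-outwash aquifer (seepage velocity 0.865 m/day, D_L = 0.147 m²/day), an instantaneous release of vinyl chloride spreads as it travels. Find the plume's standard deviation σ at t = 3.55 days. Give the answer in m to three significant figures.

Dispersive spreading gives a Gaussian with σ² = 2Dt; advection only shifts the center.
σ = √(2 × 0.147 × 3.55) = 1.02 m.

1.02 m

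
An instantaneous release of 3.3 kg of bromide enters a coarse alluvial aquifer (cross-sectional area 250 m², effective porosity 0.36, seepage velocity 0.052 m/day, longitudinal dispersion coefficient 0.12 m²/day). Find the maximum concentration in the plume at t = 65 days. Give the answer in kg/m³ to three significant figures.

0.00370 kg/m³

The peak of an instantaneous 1D plume sits at x = vt; there the Gaussian factor is 1 and C_max = M/(n_e·A·√(4πDt)), where n_e·A is the pore area the mass is dissolved in.
√(4πDt) = √(4π × 0.12 × 65) = 9.900 m, so C_max = 3.3/(0.36 × 250 × 9.900) = 0.00370 kg/m³.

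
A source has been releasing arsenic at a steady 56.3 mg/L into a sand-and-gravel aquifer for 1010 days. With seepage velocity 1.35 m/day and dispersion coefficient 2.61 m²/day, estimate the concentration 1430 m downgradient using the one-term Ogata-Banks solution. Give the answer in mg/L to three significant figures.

For a continuous step input, C/C₀ ≈ ½·erfc((x−vt)/(2√(Dt))).
vt = 1.35 × 1010 = 1363.5 m and 2√(Dt) = 2√(2.61 × 1010) = 102.7 m.
Argument (x−vt)/(2√(Dt)) = (1430 − 1363.5)/102.7 = 0.6475; ½·erfc(0.6475) = 0.1799.
C = 56.3 × 0.1799 = 10.1 mg/L.

10.1 mg/L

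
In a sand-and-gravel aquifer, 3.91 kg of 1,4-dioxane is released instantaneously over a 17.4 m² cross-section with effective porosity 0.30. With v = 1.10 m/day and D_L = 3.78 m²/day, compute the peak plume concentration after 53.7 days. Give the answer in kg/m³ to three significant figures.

The peak of an instantaneous 1D plume sits at x = vt; there the Gaussian factor is 1 and C_max = M/(n_e·A·√(4πDt)), where n_e·A is the pore area the mass is dissolved in.
√(4πDt) = √(4π × 3.78 × 53.7) = 50.51 m, so C_max = 3.91/(0.30 × 17.4 × 50.51) = 0.0148 kg/m³.

0.0148 kg/m³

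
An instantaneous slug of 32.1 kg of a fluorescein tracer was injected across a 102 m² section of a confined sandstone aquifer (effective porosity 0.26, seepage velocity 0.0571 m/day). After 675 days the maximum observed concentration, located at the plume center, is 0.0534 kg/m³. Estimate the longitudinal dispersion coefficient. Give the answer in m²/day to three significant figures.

At the plume center C_max = M/(n_e·A·√(4πDt)), so D = M²/(4πt·(n_e·A·C_max)²).
n_e·A·C_max = 0.26 × 102 × 0.0534 = 1.416 kg/m.
D = 32.1²/(4π × 675 × 1.416²) = 0.0606 m²/day.

0.0606 m²/day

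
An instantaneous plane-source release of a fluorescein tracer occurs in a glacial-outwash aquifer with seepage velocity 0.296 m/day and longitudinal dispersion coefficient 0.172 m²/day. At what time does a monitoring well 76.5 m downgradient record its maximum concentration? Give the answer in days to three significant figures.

256 days

For the 1D instantaneous-source solution, setting ∂C/∂t = 0 at fixed x gives v²t² + 2Dt − x² = 0, so t = (√(D² + v²x²) − D)/v².
√(D² + v²x²) = √(0.172² + 0.296² × 76.5²) = 22.64; v² = 0.087616.
t = (22.64 − 0.172)/0.087616 = 256 days (vs. the pure-advection estimate x/v = 258 d).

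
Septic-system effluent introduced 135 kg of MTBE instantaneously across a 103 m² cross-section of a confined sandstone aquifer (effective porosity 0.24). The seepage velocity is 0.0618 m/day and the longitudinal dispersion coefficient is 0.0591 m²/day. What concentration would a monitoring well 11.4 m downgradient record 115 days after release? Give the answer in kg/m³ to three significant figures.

For an instantaneous plane source, C(x,t) = M/(n_e·A·√(4πDt)) · exp(−(x−vt)²/(4Dt)), with n_e·A the pore (flow) area.
Plume center vt = 0.0618 × 115 = 7.107 m, so the well at 11.4 m is 4.293 m downgradient of the peak.
√(4πDt) = 9.242 m, giving peak height M/(n_e·A·√(4πDt)) = 135/(0.24 × 103 × 9.242) = 0.5909 kg/m³.
(x−vt)²/(4Dt) = (4.293)²/(4 × 0.0591 × 115) = 0.6779; exp(−0.6779) = 0.5077.
C = 0.5909 × 0.5077 = 0.300 kg/m³.

0.300 kg/m³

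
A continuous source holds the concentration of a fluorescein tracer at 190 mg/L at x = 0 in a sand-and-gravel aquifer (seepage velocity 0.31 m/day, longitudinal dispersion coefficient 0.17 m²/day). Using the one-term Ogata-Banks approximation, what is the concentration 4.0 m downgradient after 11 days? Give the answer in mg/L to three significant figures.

72.2 mg/L

For a continuous step input, C/C₀ ≈ ½·erfc((x−vt)/(2√(Dt))).
vt = 0.31 × 11 = 3.41 m and 2√(Dt) = 2√(0.17 × 11) = 2.735 m.
Argument (x−vt)/(2√(Dt)) = (4.0 − 3.41)/2.735 = 0.2157; ½·erfc(0.2157) = 0.3802.
C = 190 × 0.3802 = 72.2 mg/L.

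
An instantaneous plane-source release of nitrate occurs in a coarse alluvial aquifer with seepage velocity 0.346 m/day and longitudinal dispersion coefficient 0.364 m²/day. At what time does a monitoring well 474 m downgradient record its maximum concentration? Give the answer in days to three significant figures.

1370 days

For the 1D instantaneous-source solution, setting ∂C/∂t = 0 at fixed x gives v²t² + 2Dt − x² = 0, so t = (√(D² + v²x²) − D)/v².
√(D² + v²x²) = √(0.364² + 0.346² × 474²) = 164.0; v² = 0.119716.
t = (164.0 − 0.364)/0.119716 = 1370 days (vs. the pure-advection estimate x/v = 1370 d).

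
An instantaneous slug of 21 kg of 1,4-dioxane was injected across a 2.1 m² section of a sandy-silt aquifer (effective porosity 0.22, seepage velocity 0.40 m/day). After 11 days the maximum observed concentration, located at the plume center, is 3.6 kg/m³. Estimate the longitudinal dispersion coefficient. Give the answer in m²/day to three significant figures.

1.15 m²/day

At the plume center C_max = M/(n_e·A·√(4πDt)), so D = M²/(4πt·(n_e·A·C_max)²).
n_e·A·C_max = 0.22 × 2.1 × 3.6 = 1.663 kg/m.
D = 21²/(4π × 11 × 1.663²) = 1.15 m²/day.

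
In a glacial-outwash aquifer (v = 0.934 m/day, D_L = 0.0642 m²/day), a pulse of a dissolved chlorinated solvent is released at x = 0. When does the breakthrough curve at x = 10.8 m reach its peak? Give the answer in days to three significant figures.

11.5 days

For the 1D instantaneous-source solution, setting ∂C/∂t = 0 at fixed x gives v²t² + 2Dt − x² = 0, so t = (√(D² + v²x²) − D)/v².
√(D² + v²x²) = √(0.0642² + 0.934² × 10.8²) = 10.09; v² = 0.872356.
t = (10.09 − 0.0642)/0.872356 = 11.5 days (vs. the pure-advection estimate x/v = 11.6 d).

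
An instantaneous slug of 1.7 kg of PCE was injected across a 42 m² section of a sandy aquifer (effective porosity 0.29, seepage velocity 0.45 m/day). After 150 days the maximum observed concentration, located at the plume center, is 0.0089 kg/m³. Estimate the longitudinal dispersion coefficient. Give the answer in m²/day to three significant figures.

At the plume center C_max = M/(n_e·A·√(4πDt)), so D = M²/(4πt·(n_e·A·C_max)²).
n_e·A·C_max = 0.29 × 42 × 0.0089 = 0.1084 kg/m.
D = 1.7²/(4π × 150 × 0.1084²) = 0.130 m²/day.

0.130 m²/day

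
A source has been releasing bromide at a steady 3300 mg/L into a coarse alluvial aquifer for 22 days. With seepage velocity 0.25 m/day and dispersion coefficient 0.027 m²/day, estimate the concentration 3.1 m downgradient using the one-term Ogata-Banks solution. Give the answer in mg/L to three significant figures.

For a continuous step input, C/C₀ ≈ ½·erfc((x−vt)/(2√(Dt))).
vt = 0.25 × 22 = 5.5 m and 2√(Dt) = 2√(0.027 × 22) = 1.541 m.
Argument (x−vt)/(2√(Dt)) = (3.1 − 5.5)/1.541 = -1.557; ½·erfc(-1.557) = 0.9862.
C = 3300 × 0.9862 = 3250 mg/L.

3250 mg/L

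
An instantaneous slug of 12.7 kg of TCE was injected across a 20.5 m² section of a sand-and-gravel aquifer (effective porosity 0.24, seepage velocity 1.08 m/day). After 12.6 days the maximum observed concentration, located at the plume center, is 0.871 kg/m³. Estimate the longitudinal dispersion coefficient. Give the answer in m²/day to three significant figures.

0.0555 m²/day

At the plume center C_max = M/(n_e·A·√(4πDt)), so D = M²/(4πt·(n_e·A·C_max)²).
n_e·A·C_max = 0.24 × 20.5 × 0.871 = 4.285 kg/m.
D = 12.7²/(4π × 12.6 × 4.285²) = 0.0555 m²/day.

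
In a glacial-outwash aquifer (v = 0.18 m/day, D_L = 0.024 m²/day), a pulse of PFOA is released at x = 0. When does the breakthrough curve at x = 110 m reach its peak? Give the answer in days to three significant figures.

610 days

For the 1D instantaneous-source solution, setting ∂C/∂t = 0 at fixed x gives v²t² + 2Dt − x² = 0, so t = (√(D² + v²x²) − D)/v².
√(D² + v²x²) = √(0.024² + 0.18² × 110²) = 19.80; v² = 0.0324.
t = (19.80 − 0.024)/0.0324 = 610 days (vs. the pure-advection estimate x/v = 611 d).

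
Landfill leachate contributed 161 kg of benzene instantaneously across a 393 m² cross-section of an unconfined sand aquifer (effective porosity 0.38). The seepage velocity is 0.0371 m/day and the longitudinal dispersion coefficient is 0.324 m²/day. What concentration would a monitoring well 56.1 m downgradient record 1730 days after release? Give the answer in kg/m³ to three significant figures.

For an instantaneous plane source, C(x,t) = M/(n_e·A·√(4πDt)) · exp(−(x−vt)²/(4Dt)), with n_e·A the pore (flow) area.
Plume center vt = 0.0371 × 1730 = 64.183 m, so the well at 56.1 m is 8.083 m upgradient of the peak.
√(4πDt) = 83.93 m, giving peak height M/(n_e·A·√(4πDt)) = 161/(0.38 × 393 × 83.93) = 0.01284 kg/m³.
(x−vt)²/(4Dt) = (-8.083)²/(4 × 0.324 × 1730) = 0.02914; exp(−0.02914) = 0.9713.
C = 0.01284 × 0.9713 = 0.0125 kg/m³.

0.0125 kg/m³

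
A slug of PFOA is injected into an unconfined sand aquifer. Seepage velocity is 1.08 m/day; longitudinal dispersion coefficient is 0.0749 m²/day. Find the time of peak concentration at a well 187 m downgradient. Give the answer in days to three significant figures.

For the 1D instantaneous-source solution, setting ∂C/∂t = 0 at fixed x gives v²t² + 2Dt − x² = 0, so t = (√(D² + v²x²) − D)/v².
√(D² + v²x²) = √(0.0749² + 1.08² × 187²) = 202.0; v² = 1.1664.
t = (202.0 − 0.0749)/1.1664 = 173 days (vs. the pure-advection estimate x/v = 173 d).

173 days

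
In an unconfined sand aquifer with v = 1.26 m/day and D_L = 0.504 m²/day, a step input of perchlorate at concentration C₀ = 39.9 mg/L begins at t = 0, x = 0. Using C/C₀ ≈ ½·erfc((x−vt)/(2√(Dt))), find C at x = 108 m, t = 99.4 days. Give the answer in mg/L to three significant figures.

For a continuous step input, C/C₀ ≈ ½·erfc((x−vt)/(2√(Dt))).
vt = 1.26 × 99.4 = 125.244 m and 2√(Dt) = 2√(0.504 × 99.4) = 14.16 m.
Argument (x−vt)/(2√(Dt)) = (108 − 125.244)/14.16 = -1.218; ½·erfc(-1.218) = 0.9575.
C = 39.9 × 0.9575 = 38.2 mg/L.

38.2 mg/L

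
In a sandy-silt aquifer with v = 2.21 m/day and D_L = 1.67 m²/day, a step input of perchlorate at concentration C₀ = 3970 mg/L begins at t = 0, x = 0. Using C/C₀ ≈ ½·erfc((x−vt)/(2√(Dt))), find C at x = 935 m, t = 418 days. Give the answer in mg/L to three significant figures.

For a continuous step input, C/C₀ ≈ ½·erfc((x−vt)/(2√(Dt))).
vt = 2.21 × 418 = 923.78 m and 2√(Dt) = 2√(1.67 × 418) = 52.84 m.
Argument (x−vt)/(2√(Dt)) = (935 − 923.78)/52.84 = 0.2123; ½·erfc(0.2123) = 0.3820.
C = 3970 × 0.3820 = 1520 mg/L.

1520 mg/L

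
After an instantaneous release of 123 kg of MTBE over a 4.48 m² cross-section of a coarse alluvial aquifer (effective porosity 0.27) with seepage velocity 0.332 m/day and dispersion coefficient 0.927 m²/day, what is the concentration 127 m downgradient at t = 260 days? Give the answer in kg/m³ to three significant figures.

0.332 kg/m³

For an instantaneous plane source, C(x,t) = M/(n_e·A·√(4πDt)) · exp(−(x−vt)²/(4Dt)), with n_e·A the pore (flow) area.
Plume center vt = 0.332 × 260 = 86.32 m, so the well at 127 m is 40.68 m downgradient of the peak.
√(4πDt) = 55.03 m, giving peak height M/(n_e·A·√(4πDt)) = 123/(0.27 × 4.48 × 55.03) = 1.848 kg/m³.
(x−vt)²/(4Dt) = (40.68)²/(4 × 0.927 × 260) = 1.717; exp(−1.717) = 0.1796.
C = 1.848 × 0.1796 = 0.332 kg/m³.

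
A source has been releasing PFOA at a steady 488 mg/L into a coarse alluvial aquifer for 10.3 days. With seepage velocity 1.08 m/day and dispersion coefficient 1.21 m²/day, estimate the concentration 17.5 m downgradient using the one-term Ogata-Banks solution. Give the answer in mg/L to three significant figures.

49.2 mg/L

For a continuous step input, C/C₀ ≈ ½·erfc((x−vt)/(2√(Dt))).
vt = 1.08 × 10.3 = 11.124 m and 2√(Dt) = 2√(1.21 × 10.3) = 7.061 m.
Argument (x−vt)/(2√(Dt)) = (17.5 − 11.124)/7.061 = 0.9030; ½·erfc(0.9030) = 0.1008.
C = 488 × 0.1008 = 49.2 mg/L.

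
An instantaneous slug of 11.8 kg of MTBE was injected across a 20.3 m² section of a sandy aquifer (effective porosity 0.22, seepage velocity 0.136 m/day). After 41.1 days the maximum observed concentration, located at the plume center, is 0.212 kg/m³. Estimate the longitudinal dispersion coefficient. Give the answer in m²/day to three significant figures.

0.301 m²/day

At the plume center C_max = M/(n_e·A·√(4πDt)), so D = M²/(4πt·(n_e·A·C_max)²).
n_e·A·C_max = 0.22 × 20.3 × 0.212 = 0.9468 kg/m.
D = 11.8²/(4π × 41.1 × 0.9468²) = 0.301 m²/day.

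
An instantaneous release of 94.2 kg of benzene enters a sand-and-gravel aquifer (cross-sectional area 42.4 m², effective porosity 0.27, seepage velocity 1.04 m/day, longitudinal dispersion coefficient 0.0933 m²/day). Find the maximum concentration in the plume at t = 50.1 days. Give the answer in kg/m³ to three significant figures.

1.07 kg/m³

The peak of an instantaneous 1D plume sits at x = vt; there the Gaussian factor is 1 and C_max = M/(n_e·A·√(4πDt)), where n_e·A is the pore area the mass is dissolved in.
√(4πDt) = √(4π × 0.0933 × 50.1) = 7.664 m, so C_max = 94.2/(0.27 × 42.4 × 7.664) = 1.07 kg/m³.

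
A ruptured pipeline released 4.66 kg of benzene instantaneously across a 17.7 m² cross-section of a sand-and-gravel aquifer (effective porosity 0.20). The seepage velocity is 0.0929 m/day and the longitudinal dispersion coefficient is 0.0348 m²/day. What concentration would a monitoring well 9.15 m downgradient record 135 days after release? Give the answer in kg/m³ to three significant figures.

For an instantaneous plane source, C(x,t) = M/(n_e·A·√(4πDt)) · exp(−(x−vt)²/(4Dt)), with n_e·A the pore (flow) area.
Plume center vt = 0.0929 × 135 = 12.5415 m, so the well at 9.15 m is 3.3915 m upgradient of the peak.
√(4πDt) = 7.684 m, giving peak height M/(n_e·A·√(4πDt)) = 4.66/(0.20 × 17.7 × 7.684) = 0.1713 kg/m³.
(x−vt)²/(4Dt) = (-3.3915)²/(4 × 0.0348 × 135) = 0.6121; exp(−0.6121) = 0.5422.
C = 0.1713 × 0.5422 = 0.0929 kg/m³.

0.0929 kg/m³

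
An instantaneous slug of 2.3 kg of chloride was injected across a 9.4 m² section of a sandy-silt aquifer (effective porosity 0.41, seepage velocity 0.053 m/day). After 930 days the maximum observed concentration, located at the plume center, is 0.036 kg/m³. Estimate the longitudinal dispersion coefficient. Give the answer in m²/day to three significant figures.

At the plume center C_max = M/(n_e·A·√(4πDt)), so D = M²/(4πt·(n_e·A·C_max)²).
n_e·A·C_max = 0.41 × 9.4 × 0.036 = 0.1387 kg/m.
D = 2.3²/(4π × 930 × 0.1387²) = 0.0235 m²/day.

0.0235 m²/day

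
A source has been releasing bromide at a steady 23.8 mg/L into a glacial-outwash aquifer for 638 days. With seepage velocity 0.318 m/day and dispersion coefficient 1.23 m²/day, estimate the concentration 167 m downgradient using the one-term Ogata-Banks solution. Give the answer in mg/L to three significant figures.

19.5 mg/L

For a continuous step input, C/C₀ ≈ ½·erfc((x−vt)/(2√(Dt))).
vt = 0.318 × 638 = 202.884 m and 2√(Dt) = 2√(1.23 × 638) = 56.03 m.
Argument (x−vt)/(2√(Dt)) = (167 − 202.884)/56.03 = -0.6404; ½·erfc(-0.6404) = 0.8174.
C = 23.8 × 0.8174 = 19.5 mg/L.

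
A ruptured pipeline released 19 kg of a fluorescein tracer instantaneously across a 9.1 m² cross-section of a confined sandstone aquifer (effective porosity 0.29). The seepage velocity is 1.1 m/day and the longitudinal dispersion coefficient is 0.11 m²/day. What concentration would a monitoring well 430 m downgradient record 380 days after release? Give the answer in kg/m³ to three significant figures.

0.133 kg/m³

For an instantaneous plane source, C(x,t) = M/(n_e·A·√(4πDt)) · exp(−(x−vt)²/(4Dt)), with n_e·A the pore (flow) area.
Plume center vt = 1.1 × 380 = 418 m, so the well at 430 m is 12 m downgradient of the peak.
√(4πDt) = 22.92 m, giving peak height M/(n_e·A·√(4πDt)) = 19/(0.29 × 9.1 × 22.92) = 0.3141 kg/m³.
(x−vt)²/(4Dt) = (12)²/(4 × 0.11 × 380) = 0.8612; exp(−0.8612) = 0.4227.
C = 0.3141 × 0.4227 = 0.133 kg/m³.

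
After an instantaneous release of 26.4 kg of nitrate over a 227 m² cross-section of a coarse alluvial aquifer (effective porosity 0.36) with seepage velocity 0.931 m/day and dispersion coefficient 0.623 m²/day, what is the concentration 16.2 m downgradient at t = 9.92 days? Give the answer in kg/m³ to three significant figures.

0.00515 kg/m³

For an instantaneous plane source, C(x,t) = M/(n_e·A·√(4πDt)) · exp(−(x−vt)²/(4Dt)), with n_e·A the pore (flow) area.
Plume center vt = 0.931 × 9.92 = 9.23552 m, so the well at 16.2 m is 6.96448 m downgradient of the peak.
√(4πDt) = 8.813 m, giving peak height M/(n_e·A·√(4πDt)) = 26.4/(0.36 × 227 × 8.813) = 0.03666 kg/m³.
(x−vt)²/(4Dt) = (6.96448)²/(4 × 0.623 × 9.92) = 1.962; exp(−1.962) = 0.1406.
C = 0.03666 × 0.1406 = 0.00515 kg/m³.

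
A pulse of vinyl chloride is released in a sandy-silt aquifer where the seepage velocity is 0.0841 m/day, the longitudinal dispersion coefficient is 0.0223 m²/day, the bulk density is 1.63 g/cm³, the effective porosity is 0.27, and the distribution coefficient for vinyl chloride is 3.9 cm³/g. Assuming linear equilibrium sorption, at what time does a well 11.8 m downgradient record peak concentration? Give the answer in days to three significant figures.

Retardation factor R = 1 + ρ_b·K_d/n = 1 + 1.63 × 3.9/0.27 = 24.54.
Sorption retards both mechanisms: v_R = v/R = 0.003427 m/day, D_R = D/R = 0.0009087 m²/day.
Peak time from v_R²t² + 2D_R t − x² = 0: t = (√(D_R² + v_R²x²) − D_R)/v_R².
√(D_R² + v_R²x²) = √(0.0009087² + 0.003427² × 11.8²) = 0.04045; v_R² = 1.174e-05.
t = (0.04045 − 0.0009087)/1.174e-05 = 3370 days.

3370 days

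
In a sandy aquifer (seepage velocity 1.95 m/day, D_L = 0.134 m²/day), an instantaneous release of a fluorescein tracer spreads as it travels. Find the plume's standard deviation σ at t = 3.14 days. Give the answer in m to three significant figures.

0.917 m

Dispersive spreading gives a Gaussian with σ² = 2Dt; advection only shifts the center.
σ = √(2 × 0.134 × 3.14) = 0.917 m.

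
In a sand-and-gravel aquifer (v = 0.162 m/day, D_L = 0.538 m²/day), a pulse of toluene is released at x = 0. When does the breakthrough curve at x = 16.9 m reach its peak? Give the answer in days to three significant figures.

For the 1D instantaneous-source solution, setting ∂C/∂t = 0 at fixed x gives v²t² + 2Dt − x² = 0, so t = (√(D² + v²x²) − D)/v².
√(D² + v²x²) = √(0.538² + 0.162² × 16.9²) = 2.790; v² = 0.026244.
t = (2.790 − 0.538)/0.026244 = 85.8 days (vs. the pure-advection estimate x/v = 104 d).

85.8 days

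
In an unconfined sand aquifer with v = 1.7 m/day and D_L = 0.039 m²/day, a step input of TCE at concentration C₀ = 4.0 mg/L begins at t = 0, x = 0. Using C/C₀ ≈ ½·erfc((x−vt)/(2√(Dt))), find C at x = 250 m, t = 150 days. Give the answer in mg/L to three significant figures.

For a continuous step input, C/C₀ ≈ ½·erfc((x−vt)/(2√(Dt))).
vt = 1.7 × 150 = 255 m and 2√(Dt) = 2√(0.039 × 150) = 4.837 m.
Argument (x−vt)/(2√(Dt)) = (250 − 255)/4.837 = -1.034; ½·erfc(-1.034) = 0.9282.
C = 4.0 × 0.9282 = 3.71 mg/L.

3.71 mg/L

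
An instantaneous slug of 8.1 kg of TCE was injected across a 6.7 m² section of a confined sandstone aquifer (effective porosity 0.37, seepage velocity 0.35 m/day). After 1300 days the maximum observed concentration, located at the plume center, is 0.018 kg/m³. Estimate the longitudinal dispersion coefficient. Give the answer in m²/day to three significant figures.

2.02 m²/day

At the plume center C_max = M/(n_e·A·√(4πDt)), so D = M²/(4πt·(n_e·A·C_max)²).
n_e·A·C_max = 0.37 × 6.7 × 0.018 = 0.04462 kg/m.
D = 8.1²/(4π × 1300 × 0.04462²) = 2.02 m²/day.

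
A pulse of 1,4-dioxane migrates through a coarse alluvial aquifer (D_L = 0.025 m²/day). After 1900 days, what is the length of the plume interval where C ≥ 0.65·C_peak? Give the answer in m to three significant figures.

The plume is Gaussian with σ = √(2Dt) = √(2 × 0.025 × 1900) = 9.747 m.
C/C_peak = exp(−Δx²/(2σ²)) = 0.65 ⇒ Δx = σ·√(−2 ln 0.65) = 9.747 × 0.9282 = 9.047 m.
Width = 2Δx = 18.1 m.

18.1 m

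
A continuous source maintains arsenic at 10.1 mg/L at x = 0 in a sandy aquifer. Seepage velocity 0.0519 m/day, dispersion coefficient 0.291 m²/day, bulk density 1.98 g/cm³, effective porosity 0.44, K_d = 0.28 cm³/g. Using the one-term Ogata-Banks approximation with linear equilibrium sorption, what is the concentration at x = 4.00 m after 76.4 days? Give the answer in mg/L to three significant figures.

3.09 mg/L

Retardation factor R = 1 + ρ_b·K_d/n = 1 + 1.98 × 0.28/0.44 = 2.260.
Sorption retards both mechanisms: v_R = v/R = 0.02296 m/day, D_R = D/R = 0.1288 m²/day.
v_R·t = 0.02296 × 76.4 = 1.754144 m; 2√(D_R t) = 6.274 m; argument = (4.00 − 1.754144)/6.274 = 0.3580.
C = C₀ × ½·erfc(0.3580) = 10.1 × 0.3063 = 3.09 mg/L.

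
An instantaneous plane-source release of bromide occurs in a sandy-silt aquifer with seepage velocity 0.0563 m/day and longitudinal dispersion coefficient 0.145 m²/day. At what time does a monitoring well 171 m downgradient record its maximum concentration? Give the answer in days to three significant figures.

For the 1D instantaneous-source solution, setting ∂C/∂t = 0 at fixed x gives v²t² + 2Dt − x² = 0, so t = (√(D² + v²x²) − D)/v².
√(D² + v²x²) = √(0.145² + 0.0563² × 171²) = 9.628; v² = 0.00316969.
t = (9.628 − 0.145)/0.00316969 = 2990 days (vs. the pure-advection estimate x/v = 3040 d).

2990 days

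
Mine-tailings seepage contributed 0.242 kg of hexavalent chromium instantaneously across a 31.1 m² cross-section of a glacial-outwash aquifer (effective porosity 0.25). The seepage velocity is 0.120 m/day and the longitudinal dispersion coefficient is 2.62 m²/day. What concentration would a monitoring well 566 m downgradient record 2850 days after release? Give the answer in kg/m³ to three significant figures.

1.89e-05 kg/m³

For an instantaneous plane source, C(x,t) = M/(n_e·A·√(4πDt)) · exp(−(x−vt)²/(4Dt)), with n_e·A the pore (flow) area.
Plume center vt = 0.120 × 2850 = 342 m, so the well at 566 m is 224 m downgradient of the peak.
√(4πDt) = 306.3 m, giving peak height M/(n_e·A·√(4πDt)) = 0.242/(0.25 × 31.1 × 306.3) = 0.0001016 kg/m³.
(x−vt)²/(4Dt) = (224)²/(4 × 2.62 × 2850) = 1.680; exp(−1.680) = 0.1864.
C = 0.0001016 × 0.1864 = 1.89e-05 kg/m³.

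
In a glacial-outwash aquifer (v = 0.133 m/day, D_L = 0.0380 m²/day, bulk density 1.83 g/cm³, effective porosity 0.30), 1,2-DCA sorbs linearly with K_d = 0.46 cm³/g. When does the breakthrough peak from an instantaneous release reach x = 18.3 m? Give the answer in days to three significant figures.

Retardation factor R = 1 + ρ_b·K_d/n = 1 + 1.83 × 0.46/0.30 = 3.806.
Sorption retards both mechanisms: v_R = v/R = 0.03494 m/day, D_R = D/R = 0.009984 m²/day.
Peak time from v_R²t² + 2D_R t − x² = 0: t = (√(D_R² + v_R²x²) − D_R)/v_R².
√(D_R² + v_R²x²) = √(0.009984² + 0.03494² × 18.3²) = 0.6395; v_R² = 0.001221.
t = (0.6395 − 0.009984)/0.001221 = 516 days.

516 days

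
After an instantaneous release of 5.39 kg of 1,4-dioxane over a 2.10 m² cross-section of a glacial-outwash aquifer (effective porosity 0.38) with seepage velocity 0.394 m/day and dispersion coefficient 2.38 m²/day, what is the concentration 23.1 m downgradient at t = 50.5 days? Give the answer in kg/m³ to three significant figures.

0.170 kg/m³

For an instantaneous plane source, C(x,t) = M/(n_e·A·√(4πDt)) · exp(−(x−vt)²/(4Dt)), with n_e·A the pore (flow) area.
Plume center vt = 0.394 × 50.5 = 19.897 m, so the well at 23.1 m is 3.203 m downgradient of the peak.
√(4πDt) = 38.86 m, giving peak height M/(n_e·A·√(4πDt)) = 5.39/(0.38 × 2.10 × 38.86) = 0.1738 kg/m³.
(x−vt)²/(4Dt) = (3.203)²/(4 × 2.38 × 50.5) = 0.02134; exp(−0.02134) = 0.9789.
C = 0.1738 × 0.9789 = 0.170 kg/m³.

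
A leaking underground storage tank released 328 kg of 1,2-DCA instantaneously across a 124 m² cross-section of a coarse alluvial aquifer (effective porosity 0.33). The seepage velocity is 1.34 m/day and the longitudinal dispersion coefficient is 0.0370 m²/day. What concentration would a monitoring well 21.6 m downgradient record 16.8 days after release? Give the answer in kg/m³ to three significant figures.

2.05 kg/m³

For an instantaneous plane source, C(x,t) = M/(n_e·A·√(4πDt)) · exp(−(x−vt)²/(4Dt)), with n_e·A the pore (flow) area.
Plume center vt = 1.34 × 16.8 = 22.512 m, so the well at 21.6 m is 0.912 m upgradient of the peak.
√(4πDt) = 2.795 m, giving peak height M/(n_e·A·√(4πDt)) = 328/(0.33 × 124 × 2.795) = 2.868 kg/m³.
(x−vt)²/(4Dt) = (-0.912)²/(4 × 0.0370 × 16.8) = 0.3345; exp(−0.3345) = 0.7157.
C = 2.868 × 0.7157 = 2.05 kg/m³.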